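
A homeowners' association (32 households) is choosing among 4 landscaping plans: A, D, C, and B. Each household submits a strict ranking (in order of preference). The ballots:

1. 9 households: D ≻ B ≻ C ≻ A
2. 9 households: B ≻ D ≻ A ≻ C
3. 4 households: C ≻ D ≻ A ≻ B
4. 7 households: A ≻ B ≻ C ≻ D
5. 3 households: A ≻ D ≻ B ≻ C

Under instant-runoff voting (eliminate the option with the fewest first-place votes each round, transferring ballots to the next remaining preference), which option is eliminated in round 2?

B

Round 1: A 10, D 9, C 4, B 9. Eliminate C.
Round 2: A 10, D 13, B 9. Eliminate B.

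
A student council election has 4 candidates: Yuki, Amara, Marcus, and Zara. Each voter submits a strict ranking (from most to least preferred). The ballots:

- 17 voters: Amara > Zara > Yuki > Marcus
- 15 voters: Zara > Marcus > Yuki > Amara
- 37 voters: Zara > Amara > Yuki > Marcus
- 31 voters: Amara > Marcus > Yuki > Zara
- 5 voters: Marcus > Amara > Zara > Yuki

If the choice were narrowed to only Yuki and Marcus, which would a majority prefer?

Yuki

Voters preferring Yuki to Marcus: 54; preferring Marcus to Yuki: 51.
Yuki wins the head-to-head.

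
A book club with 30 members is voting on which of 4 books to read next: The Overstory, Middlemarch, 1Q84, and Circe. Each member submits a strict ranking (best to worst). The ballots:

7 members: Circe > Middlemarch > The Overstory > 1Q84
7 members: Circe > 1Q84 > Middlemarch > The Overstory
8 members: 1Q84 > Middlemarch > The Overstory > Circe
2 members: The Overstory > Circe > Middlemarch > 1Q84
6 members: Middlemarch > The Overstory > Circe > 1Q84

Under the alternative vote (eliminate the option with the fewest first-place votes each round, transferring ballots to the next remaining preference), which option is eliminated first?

Round 1: The Overstory 2, Middlemarch 6, 1Q84 8, Circe 14. Eliminate The Overstory.

The Overstory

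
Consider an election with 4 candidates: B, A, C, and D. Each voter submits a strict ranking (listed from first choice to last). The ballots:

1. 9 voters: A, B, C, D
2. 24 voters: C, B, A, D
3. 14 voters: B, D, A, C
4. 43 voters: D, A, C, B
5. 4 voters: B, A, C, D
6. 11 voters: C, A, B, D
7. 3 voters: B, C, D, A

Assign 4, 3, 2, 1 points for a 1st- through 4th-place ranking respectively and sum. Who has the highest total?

B: 9·3 + 24·3 + 14·4 + 43·1 + 4·4 + 11·2 + 3·4 = 248
A: 9·4 + 24·2 + 14·2 + 43·3 + 4·3 + 11·3 + 3·1 = 289
C: 9·2 + 24·4 + 14·1 + 43·2 + 4·2 + 11·4 + 3·3 = 275
D: 9·1 + 24·1 + 14·3 + 43·4 + 4·1 + 11·1 + 3·2 = 268
A has the highest Borda score (289).

A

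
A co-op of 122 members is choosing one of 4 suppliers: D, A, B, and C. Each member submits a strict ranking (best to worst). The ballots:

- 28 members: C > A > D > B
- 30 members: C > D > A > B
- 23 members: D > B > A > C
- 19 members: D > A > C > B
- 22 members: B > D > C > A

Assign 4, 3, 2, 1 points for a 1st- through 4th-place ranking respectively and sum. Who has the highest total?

D: 28·2 + 30·3 + 23·4 + 19·4 + 22·3 = 380
A: 28·3 + 30·2 + 23·2 + 19·3 + 22·1 = 269
B: 28·1 + 30·1 + 23·3 + 19·1 + 22·4 = 234
C: 28·4 + 30·4 + 23·1 + 19·2 + 22·2 = 337
D has the highest Borda score (380).

D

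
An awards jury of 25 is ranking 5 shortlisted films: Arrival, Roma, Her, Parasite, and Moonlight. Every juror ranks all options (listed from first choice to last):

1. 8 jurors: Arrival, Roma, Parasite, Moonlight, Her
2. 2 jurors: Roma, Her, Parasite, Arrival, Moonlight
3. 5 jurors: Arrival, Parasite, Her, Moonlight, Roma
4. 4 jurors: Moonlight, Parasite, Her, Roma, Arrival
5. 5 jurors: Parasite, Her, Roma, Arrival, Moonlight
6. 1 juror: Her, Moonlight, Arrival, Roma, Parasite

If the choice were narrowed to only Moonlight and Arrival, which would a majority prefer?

Arrival

Voters preferring Moonlight to Arrival: 5; preferring Arrival to Moonlight: 20.
Arrival wins the head-to-head.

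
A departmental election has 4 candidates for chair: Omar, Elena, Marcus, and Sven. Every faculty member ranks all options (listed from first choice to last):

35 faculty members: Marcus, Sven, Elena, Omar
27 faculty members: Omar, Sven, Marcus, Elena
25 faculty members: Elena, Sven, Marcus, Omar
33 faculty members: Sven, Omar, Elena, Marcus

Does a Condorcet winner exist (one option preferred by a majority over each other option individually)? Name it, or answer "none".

Sven

Sven vs Omar: 93–27 for Sven.
Sven vs Elena: 95–25 for Sven.
Sven vs Marcus: 85–35 for Sven.
Sven beats every other option head-to-head.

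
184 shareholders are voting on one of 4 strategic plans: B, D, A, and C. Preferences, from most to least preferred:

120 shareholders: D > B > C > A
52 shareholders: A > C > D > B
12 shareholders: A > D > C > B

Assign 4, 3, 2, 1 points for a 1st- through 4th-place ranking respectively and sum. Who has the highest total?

B: 120·3 + 52·1 + 12·1 = 424
D: 120·4 + 52·2 + 12·3 = 620
A: 120·1 + 52·4 + 12·4 = 376
C: 120·2 + 52·3 + 12·2 = 420
D has the highest Borda score (620).

D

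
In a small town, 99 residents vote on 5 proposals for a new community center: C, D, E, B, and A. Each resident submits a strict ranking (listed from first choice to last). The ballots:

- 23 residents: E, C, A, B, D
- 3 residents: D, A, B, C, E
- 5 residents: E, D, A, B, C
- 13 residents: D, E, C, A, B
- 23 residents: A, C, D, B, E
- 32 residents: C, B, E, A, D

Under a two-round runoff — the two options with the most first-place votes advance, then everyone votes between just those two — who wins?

C

Round 1 first-place votes: C 32, D 16, E 28, B 0, A 23.
C and E advance.
Runoff: C is preferred to E by 58 voters; E by 41.
C wins the runoff.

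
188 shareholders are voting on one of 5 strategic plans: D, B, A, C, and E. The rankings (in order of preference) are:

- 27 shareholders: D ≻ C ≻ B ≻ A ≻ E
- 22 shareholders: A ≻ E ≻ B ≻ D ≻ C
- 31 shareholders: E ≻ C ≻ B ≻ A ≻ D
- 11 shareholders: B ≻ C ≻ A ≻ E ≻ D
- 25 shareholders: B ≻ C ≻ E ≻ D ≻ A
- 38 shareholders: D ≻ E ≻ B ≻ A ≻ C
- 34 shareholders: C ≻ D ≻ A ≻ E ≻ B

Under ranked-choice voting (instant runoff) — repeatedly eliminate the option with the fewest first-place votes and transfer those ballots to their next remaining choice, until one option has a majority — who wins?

Round 1: D 65, B 36, A 22, C 34, E 31. Eliminate A.
Round 2: D 65, B 36, C 34, E 53. Eliminate C.
Round 3: D 99, B 36, E 53. D has a majority.

D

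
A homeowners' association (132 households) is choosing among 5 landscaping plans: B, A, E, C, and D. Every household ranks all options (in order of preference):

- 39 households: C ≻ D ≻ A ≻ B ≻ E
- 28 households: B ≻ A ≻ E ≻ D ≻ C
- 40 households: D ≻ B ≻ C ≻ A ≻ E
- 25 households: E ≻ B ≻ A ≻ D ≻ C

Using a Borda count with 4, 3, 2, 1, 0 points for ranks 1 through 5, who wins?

B

B: 39·1 + 28·4 + 40·3 + 25·3 = 346
A: 39·2 + 28·3 + 40·1 + 25·2 = 252
E: 39·0 + 28·2 + 40·0 + 25·4 = 156
C: 39·4 + 28·0 + 40·2 + 25·0 = 236
D: 39·3 + 28·1 + 40·4 + 25·1 = 330
B has the highest Borda score (346).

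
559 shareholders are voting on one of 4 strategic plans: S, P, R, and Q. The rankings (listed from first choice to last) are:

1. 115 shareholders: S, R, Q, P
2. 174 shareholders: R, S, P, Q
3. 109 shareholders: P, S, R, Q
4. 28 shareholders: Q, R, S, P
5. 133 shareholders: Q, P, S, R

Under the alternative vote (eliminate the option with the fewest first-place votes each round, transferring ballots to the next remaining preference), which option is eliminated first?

Round 1: S 115, P 109, R 174, Q 161. Eliminate P.

P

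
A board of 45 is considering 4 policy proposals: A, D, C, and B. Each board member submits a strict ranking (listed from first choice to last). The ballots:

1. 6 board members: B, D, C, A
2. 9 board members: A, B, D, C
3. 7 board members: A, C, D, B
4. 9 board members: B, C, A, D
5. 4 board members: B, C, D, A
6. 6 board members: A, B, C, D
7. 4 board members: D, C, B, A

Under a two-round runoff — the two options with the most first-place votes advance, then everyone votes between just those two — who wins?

B

Round 1 first-place votes: A 22, D 4, C 0, B 19.
A and B advance.
Runoff: A is preferred to B by 22 voters; B by 23.
B wins the runoff.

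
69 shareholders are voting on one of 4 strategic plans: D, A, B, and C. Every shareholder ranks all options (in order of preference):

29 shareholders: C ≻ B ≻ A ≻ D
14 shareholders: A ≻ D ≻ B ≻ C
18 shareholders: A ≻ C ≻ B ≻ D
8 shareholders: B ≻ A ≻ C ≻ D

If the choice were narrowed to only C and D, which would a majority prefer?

Voters preferring C to D: 55; preferring D to C: 14.
C wins the head-to-head.

C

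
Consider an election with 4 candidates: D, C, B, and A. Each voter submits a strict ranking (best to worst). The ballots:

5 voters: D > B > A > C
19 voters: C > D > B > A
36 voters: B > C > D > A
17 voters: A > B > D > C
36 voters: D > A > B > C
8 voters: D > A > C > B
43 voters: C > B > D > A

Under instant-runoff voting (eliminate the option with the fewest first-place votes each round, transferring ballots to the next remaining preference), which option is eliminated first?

Round 1: D 49, C 62, B 36, A 17. Eliminate A.

A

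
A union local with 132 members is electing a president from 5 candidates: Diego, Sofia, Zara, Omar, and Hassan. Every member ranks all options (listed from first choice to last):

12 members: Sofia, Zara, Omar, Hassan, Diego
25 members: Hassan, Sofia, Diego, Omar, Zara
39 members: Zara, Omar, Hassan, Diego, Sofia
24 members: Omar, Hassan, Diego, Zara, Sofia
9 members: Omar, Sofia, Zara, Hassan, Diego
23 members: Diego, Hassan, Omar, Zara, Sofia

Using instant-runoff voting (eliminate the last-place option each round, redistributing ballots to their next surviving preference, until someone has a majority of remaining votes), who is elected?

Hassan

Round 1: Diego 23, Sofia 12, Zara 39, Omar 33, Hassan 25. Eliminate Sofia.
Round 2: Diego 23, Zara 51, Omar 33, Hassan 25. Eliminate Diego.
Round 3: Zara 51, Omar 33, Hassan 48. Eliminate Omar.
Round 4: Zara 60, Hassan 72. Hassan has a majority.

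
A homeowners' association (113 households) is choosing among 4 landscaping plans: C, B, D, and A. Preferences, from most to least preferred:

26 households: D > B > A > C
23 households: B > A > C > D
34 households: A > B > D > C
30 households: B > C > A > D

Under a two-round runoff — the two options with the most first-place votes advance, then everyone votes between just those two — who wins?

Round 1 first-place votes: C 0, B 53, D 26, A 34.
B and A advance.
Runoff: B is preferred to A by 79 voters; A by 34.
B wins the runoff.

B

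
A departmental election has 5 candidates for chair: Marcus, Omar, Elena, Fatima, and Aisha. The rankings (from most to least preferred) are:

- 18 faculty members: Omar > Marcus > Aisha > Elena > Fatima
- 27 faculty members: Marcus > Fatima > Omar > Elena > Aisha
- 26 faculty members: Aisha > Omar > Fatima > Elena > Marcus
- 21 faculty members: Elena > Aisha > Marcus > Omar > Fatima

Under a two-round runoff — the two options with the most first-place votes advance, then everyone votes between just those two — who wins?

Aisha

Round 1 first-place votes: Marcus 27, Omar 18, Elena 21, Fatima 0, Aisha 26.
Marcus and Aisha advance.
Runoff: Marcus is preferred to Aisha by 45 voters; Aisha by 47.
Aisha wins the runoff.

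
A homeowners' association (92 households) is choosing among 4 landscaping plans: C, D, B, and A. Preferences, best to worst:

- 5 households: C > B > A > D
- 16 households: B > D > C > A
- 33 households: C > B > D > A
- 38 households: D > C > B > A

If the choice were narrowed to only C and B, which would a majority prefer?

C

Voters preferring C to B: 76; preferring B to C: 16.
C wins the head-to-head.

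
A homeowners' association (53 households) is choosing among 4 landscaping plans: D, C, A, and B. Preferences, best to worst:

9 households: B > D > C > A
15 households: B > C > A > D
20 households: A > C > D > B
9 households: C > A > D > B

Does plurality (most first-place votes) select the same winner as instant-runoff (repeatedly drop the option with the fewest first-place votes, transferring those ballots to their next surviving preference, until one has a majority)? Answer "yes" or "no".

no

Plurality — first-place votes: D 0, C 9, A 20, B 24. Winner: B.
Instant-runoff — R1 D 0, C 9, A 20, B 24 (D out); R2 C 9, A 20, B 24 (C out); R3 A 29, B 24 (A winner). Winner: A.
The two methods disagree.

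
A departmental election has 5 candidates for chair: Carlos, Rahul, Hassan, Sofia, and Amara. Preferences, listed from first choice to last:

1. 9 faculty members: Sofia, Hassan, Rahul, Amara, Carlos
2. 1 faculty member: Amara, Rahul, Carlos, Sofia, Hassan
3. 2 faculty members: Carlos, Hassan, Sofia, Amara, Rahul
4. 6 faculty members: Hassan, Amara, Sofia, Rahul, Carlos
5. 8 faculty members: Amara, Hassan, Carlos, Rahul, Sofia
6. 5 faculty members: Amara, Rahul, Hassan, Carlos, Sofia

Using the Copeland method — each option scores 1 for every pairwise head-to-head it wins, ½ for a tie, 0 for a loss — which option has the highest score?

Carlos: beats Sofia; loses to Rahul, Hassan, and Amara → score 1.
Rahul: beats Carlos; loses to Hassan, Sofia, and Amara → score 1.
Hassan: beats Carlos, Rahul, Sofia, and Amara → score 4.
Sofia: beats Rahul; loses to Carlos, Hassan, and Amara → score 1.
Amara: beats Carlos, Rahul, and Sofia; loses to Hassan → score 3.
Hassan has the best pairwise record.

Hassan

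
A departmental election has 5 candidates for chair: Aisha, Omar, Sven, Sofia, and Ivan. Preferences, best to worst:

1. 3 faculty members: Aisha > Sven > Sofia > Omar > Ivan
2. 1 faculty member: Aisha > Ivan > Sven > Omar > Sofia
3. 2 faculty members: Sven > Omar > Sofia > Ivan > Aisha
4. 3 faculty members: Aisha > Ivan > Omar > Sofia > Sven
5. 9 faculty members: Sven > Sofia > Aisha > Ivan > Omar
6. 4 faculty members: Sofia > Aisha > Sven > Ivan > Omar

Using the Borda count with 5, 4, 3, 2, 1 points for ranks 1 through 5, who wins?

Sven

Aisha: 3·5 + 1·5 + 2·1 + 3·5 + 9·3 + 4·4 = 80
Omar: 3·2 + 1·2 + 2·4 + 3·3 + 9·1 + 4·1 = 38
Sven: 3·4 + 1·3 + 2·5 + 3·1 + 9·5 + 4·3 = 85
Sofia: 3·3 + 1·1 + 2·3 + 3·2 + 9·4 + 4·5 = 78
Ivan: 3·1 + 1·4 + 2·2 + 3·4 + 9·2 + 4·2 = 49
Sven has the highest Borda score (85).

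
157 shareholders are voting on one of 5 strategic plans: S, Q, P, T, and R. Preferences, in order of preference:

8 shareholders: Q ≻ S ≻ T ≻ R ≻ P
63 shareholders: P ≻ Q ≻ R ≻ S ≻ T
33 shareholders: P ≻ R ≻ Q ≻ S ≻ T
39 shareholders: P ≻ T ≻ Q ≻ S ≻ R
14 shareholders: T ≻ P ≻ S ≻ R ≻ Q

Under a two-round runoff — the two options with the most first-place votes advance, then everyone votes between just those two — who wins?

Round 1 first-place votes: S 0, Q 8, P 135, T 14, R 0.
P and T advance.
Runoff: P is preferred to T by 135 voters; T by 22.
P wins the runoff.

P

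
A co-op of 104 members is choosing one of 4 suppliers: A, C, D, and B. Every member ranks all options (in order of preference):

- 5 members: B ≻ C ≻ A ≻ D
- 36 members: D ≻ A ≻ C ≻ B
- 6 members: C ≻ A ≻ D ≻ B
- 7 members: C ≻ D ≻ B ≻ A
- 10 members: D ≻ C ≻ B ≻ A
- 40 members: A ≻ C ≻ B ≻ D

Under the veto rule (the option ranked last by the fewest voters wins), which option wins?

C

Last-place votes: A 17, C 0, D 45, B 42.
C is ranked last by the fewest voters, so C wins.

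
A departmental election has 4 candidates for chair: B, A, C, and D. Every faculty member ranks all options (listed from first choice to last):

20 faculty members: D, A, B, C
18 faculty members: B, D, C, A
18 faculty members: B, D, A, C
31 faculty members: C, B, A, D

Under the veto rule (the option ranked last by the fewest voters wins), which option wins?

Last-place votes: B 0, A 18, C 38, D 31.
B is ranked last by the fewest voters, so B wins.

B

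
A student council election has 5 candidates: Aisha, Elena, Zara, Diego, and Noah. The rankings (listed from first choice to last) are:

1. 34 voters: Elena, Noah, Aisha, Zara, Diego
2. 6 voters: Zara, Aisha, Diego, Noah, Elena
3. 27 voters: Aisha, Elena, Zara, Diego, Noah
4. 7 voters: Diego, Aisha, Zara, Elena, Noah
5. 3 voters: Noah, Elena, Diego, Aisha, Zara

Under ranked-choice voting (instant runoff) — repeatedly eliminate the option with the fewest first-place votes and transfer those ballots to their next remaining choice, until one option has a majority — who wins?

Aisha

Round 1: Aisha 27, Elena 34, Zara 6, Diego 7, Noah 3. Eliminate Noah.
Round 2: Aisha 27, Elena 37, Zara 6, Diego 7. Eliminate Zara.
Round 3: Aisha 33, Elena 37, Diego 7. Eliminate Diego.
Round 4: Aisha 40, Elena 37. Aisha has a majority.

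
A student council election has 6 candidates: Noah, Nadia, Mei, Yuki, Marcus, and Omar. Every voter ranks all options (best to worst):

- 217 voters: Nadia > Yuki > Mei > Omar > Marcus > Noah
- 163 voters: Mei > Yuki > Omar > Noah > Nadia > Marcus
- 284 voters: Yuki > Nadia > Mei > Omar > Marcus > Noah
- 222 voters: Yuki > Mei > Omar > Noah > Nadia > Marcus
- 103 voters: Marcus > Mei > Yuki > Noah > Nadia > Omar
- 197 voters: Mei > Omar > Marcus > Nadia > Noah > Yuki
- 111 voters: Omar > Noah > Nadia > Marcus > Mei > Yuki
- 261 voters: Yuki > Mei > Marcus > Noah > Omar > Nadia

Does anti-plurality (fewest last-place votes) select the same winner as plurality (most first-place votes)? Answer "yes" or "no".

no

Anti-plurality — last-place votes: Noah 501, Nadia 261, Mei 0, Yuki 308, Marcus 385, Omar 103. Winner: Mei.
Plurality — first-place votes: Noah 0, Nadia 217, Mei 360, Yuki 767, Marcus 103, Omar 111. Winner: Yuki.
The two methods disagree.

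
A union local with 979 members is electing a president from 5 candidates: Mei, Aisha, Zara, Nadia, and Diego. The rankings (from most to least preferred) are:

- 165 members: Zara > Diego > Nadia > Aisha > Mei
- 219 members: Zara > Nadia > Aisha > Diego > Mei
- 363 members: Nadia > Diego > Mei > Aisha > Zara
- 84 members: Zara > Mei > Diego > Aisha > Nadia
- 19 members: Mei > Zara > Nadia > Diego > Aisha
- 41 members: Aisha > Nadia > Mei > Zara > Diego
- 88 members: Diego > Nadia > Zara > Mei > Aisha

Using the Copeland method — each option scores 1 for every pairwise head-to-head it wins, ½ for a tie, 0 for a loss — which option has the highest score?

Nadia

Mei: beats Aisha; loses to Zara, Nadia, and Diego → score 1.
Aisha: loses to Mei, Zara, Nadia, and Diego → score 0.
Zara: beats Mei, Aisha, and Diego; loses to Nadia → score 3.
Nadia: beats Mei, Aisha, Zara, and Diego → score 4.
Diego: beats Mei and Aisha; loses to Zara and Nadia → score 2.
Nadia has the best pairwise record.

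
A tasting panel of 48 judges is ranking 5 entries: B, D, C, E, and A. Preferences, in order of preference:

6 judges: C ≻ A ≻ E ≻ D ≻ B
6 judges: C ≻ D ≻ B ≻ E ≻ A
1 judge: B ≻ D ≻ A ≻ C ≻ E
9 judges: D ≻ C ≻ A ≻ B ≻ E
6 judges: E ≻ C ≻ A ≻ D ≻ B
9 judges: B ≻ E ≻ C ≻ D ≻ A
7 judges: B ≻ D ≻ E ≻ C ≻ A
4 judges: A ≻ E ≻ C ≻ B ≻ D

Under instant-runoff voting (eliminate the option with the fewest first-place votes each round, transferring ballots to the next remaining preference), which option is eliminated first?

A

Round 1: B 17, D 9, C 12, E 6, A 4. Eliminate A.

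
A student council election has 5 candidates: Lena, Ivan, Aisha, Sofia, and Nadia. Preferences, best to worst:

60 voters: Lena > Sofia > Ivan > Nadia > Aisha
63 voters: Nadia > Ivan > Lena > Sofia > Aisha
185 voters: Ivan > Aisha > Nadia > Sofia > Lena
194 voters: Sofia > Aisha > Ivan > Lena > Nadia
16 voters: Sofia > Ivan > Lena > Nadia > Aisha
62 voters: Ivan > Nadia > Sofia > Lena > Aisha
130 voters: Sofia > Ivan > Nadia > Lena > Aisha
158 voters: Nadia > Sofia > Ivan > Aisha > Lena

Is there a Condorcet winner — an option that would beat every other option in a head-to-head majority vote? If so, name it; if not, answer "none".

none

Checking pairwise contests:
Ivan beats Lena 808–60.
Sofia beats Ivan 558–310.
Ivan beats Aisha 674–194.
Nadia beats Sofia 468–400.
Ivan beats Nadia 647–221.
Every option loses at least one head-to-head, so there is no Condorcet winner.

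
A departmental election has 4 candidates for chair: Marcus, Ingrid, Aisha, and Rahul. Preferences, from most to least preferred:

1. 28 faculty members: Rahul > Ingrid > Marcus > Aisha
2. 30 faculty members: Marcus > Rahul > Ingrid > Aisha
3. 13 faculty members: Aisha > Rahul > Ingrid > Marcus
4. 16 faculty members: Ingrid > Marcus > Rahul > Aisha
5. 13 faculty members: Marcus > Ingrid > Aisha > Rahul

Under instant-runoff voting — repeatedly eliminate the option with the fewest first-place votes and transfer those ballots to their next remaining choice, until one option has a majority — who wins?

Round 1: Marcus 43, Ingrid 16, Aisha 13, Rahul 28. Eliminate Aisha.
Round 2: Marcus 43, Ingrid 16, Rahul 41. Eliminate Ingrid.
Round 3: Marcus 59, Rahul 41. Marcus has a majority.

Marcus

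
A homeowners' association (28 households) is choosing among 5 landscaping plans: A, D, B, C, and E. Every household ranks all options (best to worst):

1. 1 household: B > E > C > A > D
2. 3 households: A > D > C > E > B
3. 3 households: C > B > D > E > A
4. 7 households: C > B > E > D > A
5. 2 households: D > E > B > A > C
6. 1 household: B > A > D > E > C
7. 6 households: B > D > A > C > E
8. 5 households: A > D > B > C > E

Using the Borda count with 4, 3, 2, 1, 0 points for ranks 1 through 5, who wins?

A: 1·1 + 3·4 + 3·0 + 7·0 + 2·1 + 1·3 + 6·2 + 5·4 = 50
D: 1·0 + 3·3 + 3·2 + 7·1 + 2·4 + 1·2 + 6·3 + 5·3 = 65
B: 1·4 + 3·0 + 3·3 + 7·3 + 2·2 + 1·4 + 6·4 + 5·2 = 76
C: 1·2 + 3·2 + 3·4 + 7·4 + 2·0 + 1·0 + 6·1 + 5·1 = 59
E: 1·3 + 3·1 + 3·1 + 7·2 + 2·3 + 1·1 + 6·0 + 5·0 = 30
B has the highest Borda score (76).

B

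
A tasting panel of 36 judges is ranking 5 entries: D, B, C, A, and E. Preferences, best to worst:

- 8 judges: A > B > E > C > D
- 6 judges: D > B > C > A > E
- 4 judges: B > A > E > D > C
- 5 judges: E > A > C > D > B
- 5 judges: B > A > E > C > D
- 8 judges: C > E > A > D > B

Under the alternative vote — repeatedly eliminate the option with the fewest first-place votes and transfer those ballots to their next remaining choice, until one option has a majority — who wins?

A

Round 1: D 6, B 9, C 8, A 8, E 5. Eliminate E.
Round 2: D 6, B 9, C 8, A 13. Eliminate D.
Round 3: B 15, C 8, A 13. Eliminate C.
Round 4: B 15, A 21. A has a majority.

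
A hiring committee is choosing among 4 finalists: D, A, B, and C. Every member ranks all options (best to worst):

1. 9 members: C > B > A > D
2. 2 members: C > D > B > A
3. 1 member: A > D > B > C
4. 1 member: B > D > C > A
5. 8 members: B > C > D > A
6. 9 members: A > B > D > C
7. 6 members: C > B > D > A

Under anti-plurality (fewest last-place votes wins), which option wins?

Last-place votes: D 9, A 17, B 0, C 10.
B is ranked last by the fewest voters, so B wins.

B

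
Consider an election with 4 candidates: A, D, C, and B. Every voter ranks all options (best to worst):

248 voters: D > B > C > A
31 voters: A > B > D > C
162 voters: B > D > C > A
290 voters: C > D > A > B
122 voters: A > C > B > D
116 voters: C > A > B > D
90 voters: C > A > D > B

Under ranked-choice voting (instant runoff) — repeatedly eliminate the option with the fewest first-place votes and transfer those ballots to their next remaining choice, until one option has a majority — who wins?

C

Round 1: A 153, D 248, C 496, B 162. Eliminate A.
Round 2: D 248, C 618, B 193. C has a majority.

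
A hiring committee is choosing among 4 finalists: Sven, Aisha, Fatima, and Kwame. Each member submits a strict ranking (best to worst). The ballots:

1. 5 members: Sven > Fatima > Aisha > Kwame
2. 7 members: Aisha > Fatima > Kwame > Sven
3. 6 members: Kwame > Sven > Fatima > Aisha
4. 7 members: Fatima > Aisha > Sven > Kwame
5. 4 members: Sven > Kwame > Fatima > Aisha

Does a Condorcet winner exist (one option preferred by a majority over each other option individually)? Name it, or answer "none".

Sven

Sven vs Aisha: 15–14 for Sven.
Sven vs Fatima: 15–14 for Sven.
Sven vs Kwame: 16–13 for Sven.
Sven beats every other option head-to-head.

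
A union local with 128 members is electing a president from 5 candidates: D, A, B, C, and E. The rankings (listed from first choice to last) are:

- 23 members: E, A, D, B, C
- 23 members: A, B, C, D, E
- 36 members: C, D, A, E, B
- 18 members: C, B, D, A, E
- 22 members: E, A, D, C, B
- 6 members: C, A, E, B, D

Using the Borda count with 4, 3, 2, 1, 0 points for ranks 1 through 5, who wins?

A

D: 23·2 + 23·1 + 36·3 + 18·2 + 22·2 + 6·0 = 257
A: 23·3 + 23·4 + 36·2 + 18·1 + 22·3 + 6·3 = 335
B: 23·1 + 23·3 + 36·0 + 18·3 + 22·0 + 6·1 = 152
C: 23·0 + 23·2 + 36·4 + 18·4 + 22·1 + 6·4 = 308
E: 23·4 + 23·0 + 36·1 + 18·0 + 22·4 + 6·2 = 228
A has the highest Borda score (335).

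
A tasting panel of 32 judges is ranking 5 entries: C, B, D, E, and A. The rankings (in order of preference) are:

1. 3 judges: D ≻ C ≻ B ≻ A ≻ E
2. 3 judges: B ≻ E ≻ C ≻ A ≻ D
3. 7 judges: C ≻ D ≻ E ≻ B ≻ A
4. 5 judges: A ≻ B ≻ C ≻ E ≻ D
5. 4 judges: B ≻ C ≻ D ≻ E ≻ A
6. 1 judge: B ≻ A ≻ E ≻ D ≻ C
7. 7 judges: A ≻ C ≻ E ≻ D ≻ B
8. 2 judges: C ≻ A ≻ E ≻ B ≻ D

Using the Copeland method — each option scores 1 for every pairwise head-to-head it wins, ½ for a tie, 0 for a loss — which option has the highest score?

C: beats B, D, E, and A → score 4.
B: beats A; ties E; loses to C and D → score 1.5.
D: beats B; loses to C, E, and A → score 1.
E: beats D; ties B; loses to C and A → score 1.5.
A: beats D and E; loses to C and B → score 2.
C has the best pairwise record.

C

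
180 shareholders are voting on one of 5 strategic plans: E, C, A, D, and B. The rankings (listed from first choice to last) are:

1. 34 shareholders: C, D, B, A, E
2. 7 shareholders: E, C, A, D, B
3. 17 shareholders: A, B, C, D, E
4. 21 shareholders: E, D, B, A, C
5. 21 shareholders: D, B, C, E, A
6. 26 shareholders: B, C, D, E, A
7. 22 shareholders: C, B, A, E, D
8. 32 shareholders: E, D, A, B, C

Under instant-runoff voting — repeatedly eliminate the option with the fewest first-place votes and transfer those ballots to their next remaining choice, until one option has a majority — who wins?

B

Round 1: E 60, C 56, A 17, D 21, B 26. Eliminate A.
Round 2: E 60, C 56, D 21, B 43. Eliminate D.
Round 3: E 60, C 56, B 64. Eliminate C.
Round 4: E 60, B 120. B has a majority.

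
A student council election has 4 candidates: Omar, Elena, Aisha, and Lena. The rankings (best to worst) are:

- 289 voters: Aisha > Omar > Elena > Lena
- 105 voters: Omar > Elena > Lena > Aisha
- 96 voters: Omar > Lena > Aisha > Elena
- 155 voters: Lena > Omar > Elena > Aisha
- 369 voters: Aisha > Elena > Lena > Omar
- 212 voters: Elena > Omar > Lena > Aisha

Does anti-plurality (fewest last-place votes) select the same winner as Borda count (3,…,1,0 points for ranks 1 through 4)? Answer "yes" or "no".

no

Anti-plurality — last-place votes: Omar 369, Elena 96, Aisha 472, Lena 289. Winner: Elena.
Borda — scores: Omar 1915, Elena 2028, Aisha 2070, Lena 1343. Winner: Aisha.
The two methods disagree.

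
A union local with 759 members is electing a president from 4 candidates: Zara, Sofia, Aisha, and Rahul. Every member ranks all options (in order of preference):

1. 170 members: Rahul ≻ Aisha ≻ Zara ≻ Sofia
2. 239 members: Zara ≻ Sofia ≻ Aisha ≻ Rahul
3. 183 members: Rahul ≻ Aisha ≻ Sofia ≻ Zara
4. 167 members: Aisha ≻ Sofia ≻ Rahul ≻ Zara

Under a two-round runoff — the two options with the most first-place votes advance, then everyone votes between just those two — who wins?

Round 1 first-place votes: Zara 239, Sofia 0, Aisha 167, Rahul 353.
Rahul and Zara advance.
Runoff: Rahul is preferred to Zara by 520 voters; Zara by 239.
Rahul wins the runoff.

Rahul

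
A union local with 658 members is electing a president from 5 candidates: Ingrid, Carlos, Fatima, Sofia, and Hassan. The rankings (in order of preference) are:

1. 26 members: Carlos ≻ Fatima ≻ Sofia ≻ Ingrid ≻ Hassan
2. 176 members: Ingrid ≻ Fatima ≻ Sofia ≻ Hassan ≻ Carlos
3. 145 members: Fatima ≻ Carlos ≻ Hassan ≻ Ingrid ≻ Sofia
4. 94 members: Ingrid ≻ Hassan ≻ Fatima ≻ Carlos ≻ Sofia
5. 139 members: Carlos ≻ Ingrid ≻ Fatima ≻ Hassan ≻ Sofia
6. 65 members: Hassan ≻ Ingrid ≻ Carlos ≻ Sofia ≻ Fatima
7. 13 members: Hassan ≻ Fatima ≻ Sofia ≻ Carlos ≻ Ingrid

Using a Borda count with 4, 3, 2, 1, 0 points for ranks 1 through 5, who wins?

Ingrid

Ingrid: 26·1 + 176·4 + 145·1 + 94·4 + 139·3 + 65·3 + 13·0 = 1863
Carlos: 26·4 + 176·0 + 145·3 + 94·1 + 139·4 + 65·2 + 13·1 = 1332
Fatima: 26·3 + 176·3 + 145·4 + 94·2 + 139·2 + 65·0 + 13·3 = 1691
Sofia: 26·2 + 176·2 + 145·0 + 94·0 + 139·0 + 65·1 + 13·2 = 495
Hassan: 26·0 + 176·1 + 145·2 + 94·3 + 139·1 + 65·4 + 13·4 = 1199
Ingrid has the highest Borda score (1863).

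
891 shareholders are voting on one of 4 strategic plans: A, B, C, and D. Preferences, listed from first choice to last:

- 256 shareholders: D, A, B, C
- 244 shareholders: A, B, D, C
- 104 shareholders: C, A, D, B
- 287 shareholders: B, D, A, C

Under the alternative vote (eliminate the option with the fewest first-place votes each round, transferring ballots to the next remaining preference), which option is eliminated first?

Round 1: A 244, B 287, C 104, D 256. Eliminate C.

C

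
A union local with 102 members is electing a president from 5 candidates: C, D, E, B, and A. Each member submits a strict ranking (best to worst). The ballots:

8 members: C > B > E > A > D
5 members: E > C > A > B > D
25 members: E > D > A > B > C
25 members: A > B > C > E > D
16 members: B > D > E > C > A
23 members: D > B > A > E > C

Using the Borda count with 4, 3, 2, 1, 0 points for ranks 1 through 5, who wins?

C: 8·4 + 5·3 + 25·0 + 25·2 + 16·1 + 23·0 = 113
D: 8·0 + 5·0 + 25·3 + 25·0 + 16·3 + 23·4 = 215
E: 8·2 + 5·4 + 25·4 + 25·1 + 16·2 + 23·1 = 216
B: 8·3 + 5·1 + 25·1 + 25·3 + 16·4 + 23·3 = 262
A: 8·1 + 5·2 + 25·2 + 25·4 + 16·0 + 23·2 = 214
B has the highest Borda score (262).

B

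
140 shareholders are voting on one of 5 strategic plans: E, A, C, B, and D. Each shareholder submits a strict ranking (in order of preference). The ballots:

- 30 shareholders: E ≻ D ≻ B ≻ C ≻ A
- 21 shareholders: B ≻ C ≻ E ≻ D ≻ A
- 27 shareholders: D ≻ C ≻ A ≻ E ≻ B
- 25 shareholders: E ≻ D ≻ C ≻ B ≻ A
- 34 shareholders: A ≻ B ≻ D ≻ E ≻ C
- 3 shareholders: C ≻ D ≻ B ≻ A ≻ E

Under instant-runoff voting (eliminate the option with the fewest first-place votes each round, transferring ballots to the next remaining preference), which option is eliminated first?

Round 1: E 55, A 34, C 3, B 21, D 27. Eliminate C.

C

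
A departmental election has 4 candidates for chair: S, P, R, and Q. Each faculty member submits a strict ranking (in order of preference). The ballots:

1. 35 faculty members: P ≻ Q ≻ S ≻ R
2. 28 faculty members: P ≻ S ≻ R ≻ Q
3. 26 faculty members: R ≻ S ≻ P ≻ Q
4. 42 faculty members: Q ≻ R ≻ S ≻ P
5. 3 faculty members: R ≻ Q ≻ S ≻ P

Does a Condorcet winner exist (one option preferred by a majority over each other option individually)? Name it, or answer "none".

none

Checking pairwise contests:
R beats S 71–63.
S beats P 71–63.
Q beats R 77–57.
P beats Q 89–45.
Every option loses at least one head-to-head, so there is no Condorcet winner.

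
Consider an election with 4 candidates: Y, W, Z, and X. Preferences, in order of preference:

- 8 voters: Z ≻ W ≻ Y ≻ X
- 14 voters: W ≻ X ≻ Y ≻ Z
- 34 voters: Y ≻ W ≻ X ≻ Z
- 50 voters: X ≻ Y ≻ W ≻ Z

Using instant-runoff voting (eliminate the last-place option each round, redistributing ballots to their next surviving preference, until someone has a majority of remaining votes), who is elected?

X

Round 1: Y 34, W 14, Z 8, X 50. Eliminate Z.
Round 2: Y 34, W 22, X 50. Eliminate W.
Round 3: Y 42, X 64. X has a majority.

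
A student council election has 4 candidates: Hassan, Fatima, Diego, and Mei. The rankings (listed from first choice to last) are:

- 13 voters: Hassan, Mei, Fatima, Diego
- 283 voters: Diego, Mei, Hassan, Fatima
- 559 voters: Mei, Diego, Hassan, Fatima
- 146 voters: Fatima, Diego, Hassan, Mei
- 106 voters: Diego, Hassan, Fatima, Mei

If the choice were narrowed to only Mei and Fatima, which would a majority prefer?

Voters preferring Mei to Fatima: 855; preferring Fatima to Mei: 252.
Mei wins the head-to-head.

Mei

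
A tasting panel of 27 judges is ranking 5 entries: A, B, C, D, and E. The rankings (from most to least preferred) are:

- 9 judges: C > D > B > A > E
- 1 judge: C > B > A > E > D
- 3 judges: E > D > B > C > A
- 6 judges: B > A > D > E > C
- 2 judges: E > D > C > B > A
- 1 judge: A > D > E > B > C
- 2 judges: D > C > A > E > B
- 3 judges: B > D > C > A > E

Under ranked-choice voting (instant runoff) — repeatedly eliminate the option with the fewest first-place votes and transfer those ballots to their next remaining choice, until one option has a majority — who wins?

Round 1: A 1, B 9, C 10, D 2, E 5. Eliminate A.
Round 2: B 9, C 10, D 3, E 5. Eliminate D.
Round 3: B 9, C 12, E 6. Eliminate E.
Round 4: B 13, C 14. C has a majority.

C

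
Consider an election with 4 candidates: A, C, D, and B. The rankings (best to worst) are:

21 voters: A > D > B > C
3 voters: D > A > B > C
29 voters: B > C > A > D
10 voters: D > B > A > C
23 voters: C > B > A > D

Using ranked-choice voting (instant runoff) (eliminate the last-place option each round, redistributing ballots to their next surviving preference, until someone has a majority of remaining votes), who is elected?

Round 1: A 21, C 23, D 13, B 29. Eliminate D.
Round 2: A 24, C 23, B 39. Eliminate C.
Round 3: A 24, B 62. B has a majority.

B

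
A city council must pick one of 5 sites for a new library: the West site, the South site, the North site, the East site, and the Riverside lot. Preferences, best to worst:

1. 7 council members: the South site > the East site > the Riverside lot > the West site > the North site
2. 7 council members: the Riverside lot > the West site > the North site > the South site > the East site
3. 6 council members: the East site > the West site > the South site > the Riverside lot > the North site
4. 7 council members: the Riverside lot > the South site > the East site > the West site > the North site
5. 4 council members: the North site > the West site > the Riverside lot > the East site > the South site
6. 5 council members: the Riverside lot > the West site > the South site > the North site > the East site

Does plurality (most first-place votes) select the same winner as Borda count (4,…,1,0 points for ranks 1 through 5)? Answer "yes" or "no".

yes

Plurality — first-place votes: the West site 0, the South site 7, the North site 4, the East site 6, the Riverside lot 19. Winner: the Riverside lot.
Borda — scores: the West site 80, the South site 78, the North site 35, the East site 63, the Riverside lot 104. Winner: the Riverside lot.
The two methods agree.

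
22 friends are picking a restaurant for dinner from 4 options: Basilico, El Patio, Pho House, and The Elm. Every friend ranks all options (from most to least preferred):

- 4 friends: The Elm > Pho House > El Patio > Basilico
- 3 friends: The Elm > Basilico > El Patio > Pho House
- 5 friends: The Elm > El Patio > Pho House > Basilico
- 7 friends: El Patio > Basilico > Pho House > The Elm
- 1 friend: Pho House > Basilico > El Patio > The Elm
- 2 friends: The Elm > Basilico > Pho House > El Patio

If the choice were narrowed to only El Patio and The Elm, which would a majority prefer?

The Elm

Voters preferring El Patio to The Elm: 8; preferring The Elm to El Patio: 14.
The Elm wins the head-to-head.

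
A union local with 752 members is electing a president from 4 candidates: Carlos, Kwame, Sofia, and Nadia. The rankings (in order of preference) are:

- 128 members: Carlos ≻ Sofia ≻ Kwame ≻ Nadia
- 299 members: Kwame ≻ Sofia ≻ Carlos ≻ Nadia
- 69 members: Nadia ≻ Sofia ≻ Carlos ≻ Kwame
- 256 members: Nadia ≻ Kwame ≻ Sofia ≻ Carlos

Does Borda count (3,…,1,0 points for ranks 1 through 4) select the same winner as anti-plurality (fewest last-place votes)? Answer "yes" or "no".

no

Borda — scores: Carlos 752, Kwame 1537, Sofia 1248, Nadia 975. Winner: Kwame.
Anti-plurality — last-place votes: Carlos 256, Kwame 69, Sofia 0, Nadia 427. Winner: Sofia.
The two methods disagree.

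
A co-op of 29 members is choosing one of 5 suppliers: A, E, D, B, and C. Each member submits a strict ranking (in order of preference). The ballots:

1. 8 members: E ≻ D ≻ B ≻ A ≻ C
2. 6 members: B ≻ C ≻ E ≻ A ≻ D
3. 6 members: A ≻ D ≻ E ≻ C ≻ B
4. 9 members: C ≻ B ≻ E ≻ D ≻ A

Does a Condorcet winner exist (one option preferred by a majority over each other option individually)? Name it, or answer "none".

C vs A: 15–14 for C.
C vs E: 15–14 for C.
C vs D: 15–14 for C.
C vs B: 15–14 for C.
C beats every other option head-to-head.

C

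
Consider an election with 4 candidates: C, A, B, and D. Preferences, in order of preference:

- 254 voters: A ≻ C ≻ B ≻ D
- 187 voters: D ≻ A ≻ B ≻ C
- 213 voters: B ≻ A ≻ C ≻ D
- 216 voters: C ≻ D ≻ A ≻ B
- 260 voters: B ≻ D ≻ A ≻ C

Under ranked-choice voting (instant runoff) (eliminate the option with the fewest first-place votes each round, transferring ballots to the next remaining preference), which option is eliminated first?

Round 1: C 216, A 254, B 473, D 187. Eliminate D.

D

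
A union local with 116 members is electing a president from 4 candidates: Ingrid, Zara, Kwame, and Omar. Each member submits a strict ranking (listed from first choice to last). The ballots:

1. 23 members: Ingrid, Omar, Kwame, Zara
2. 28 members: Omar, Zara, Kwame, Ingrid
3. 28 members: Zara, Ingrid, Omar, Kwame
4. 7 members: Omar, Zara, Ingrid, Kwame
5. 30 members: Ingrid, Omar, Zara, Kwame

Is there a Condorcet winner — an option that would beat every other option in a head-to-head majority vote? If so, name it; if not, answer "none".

none

Checking pairwise contests:
Zara beats Ingrid 63–53.
Omar beats Zara 88–28.
Ingrid beats Kwame 88–28.
Ingrid beats Omar 81–35.
Every option loses at least one head-to-head, so there is no Condorcet winner.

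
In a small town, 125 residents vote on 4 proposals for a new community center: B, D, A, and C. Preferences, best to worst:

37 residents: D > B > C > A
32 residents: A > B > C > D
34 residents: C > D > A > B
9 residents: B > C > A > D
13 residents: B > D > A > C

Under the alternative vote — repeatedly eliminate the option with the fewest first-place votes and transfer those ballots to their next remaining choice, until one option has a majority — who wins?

C

Round 1: B 22, D 37, A 32, C 34. Eliminate B.
Round 2: D 50, A 32, C 43. Eliminate A.
Round 3: D 50, C 75. C has a majority.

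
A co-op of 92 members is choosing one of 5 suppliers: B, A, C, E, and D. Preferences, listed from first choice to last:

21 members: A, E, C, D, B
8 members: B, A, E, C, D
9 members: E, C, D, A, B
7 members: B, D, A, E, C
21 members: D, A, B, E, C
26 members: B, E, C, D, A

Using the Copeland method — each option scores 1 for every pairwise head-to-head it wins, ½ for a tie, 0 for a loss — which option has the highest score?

A

B: beats C and E; loses to A and D → score 2.
A: beats B, C, and E; loses to D → score 3.
C: beats D; loses to B, A, and E → score 1.
E: beats C and D; loses to B and A → score 2.
D: beats B and A; loses to C and E → score 2.
A has the best pairwise record.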